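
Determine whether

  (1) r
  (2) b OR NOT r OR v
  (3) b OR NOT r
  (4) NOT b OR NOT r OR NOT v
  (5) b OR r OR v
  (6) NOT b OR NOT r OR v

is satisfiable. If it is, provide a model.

Unsatisfiable — no assignment works.

Case r = True:
  (b OR NOT r) forces b = True.
  (NOT b OR NOT r OR NOT v) forces v = False.
  Clause (NOT b OR NOT r OR v) is falsified — contradiction.
Case r = False:
  Clause (r) is falsified — contradiction.
Both cases fail, so the formula is unsatisfiable.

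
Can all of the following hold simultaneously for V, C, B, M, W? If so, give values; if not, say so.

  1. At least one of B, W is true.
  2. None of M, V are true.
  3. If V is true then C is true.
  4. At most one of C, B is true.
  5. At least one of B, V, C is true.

V: False, C: False, B: True, M: False, W: False

  (1) {B, W}: 1 true — at least one ✓
  (2) {M, V}: 0 true — none ✓
  (3) V=F ⇒ C: vacuous ✓
  (4) {C, B}: 1 true — at most one ✓
  (5) {B, V, C}: 1 true — at least one ✓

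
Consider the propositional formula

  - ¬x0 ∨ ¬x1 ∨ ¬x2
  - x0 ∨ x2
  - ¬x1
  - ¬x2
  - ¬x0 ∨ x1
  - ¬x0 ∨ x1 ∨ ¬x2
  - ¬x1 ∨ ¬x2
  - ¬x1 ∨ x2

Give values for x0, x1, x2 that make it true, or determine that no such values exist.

Case x0 = True:
  (¬x1) forces x1 = False.
  Clause (¬x0 ∨ x1) is falsified — contradiction.
Case x0 = False:
  (x0 ∨ x2) forces x2 = True.
  Clause (¬x2) is falsified — contradiction.
Both cases fail, so the formula is unsatisfiable.

The formula is unsatisfiable.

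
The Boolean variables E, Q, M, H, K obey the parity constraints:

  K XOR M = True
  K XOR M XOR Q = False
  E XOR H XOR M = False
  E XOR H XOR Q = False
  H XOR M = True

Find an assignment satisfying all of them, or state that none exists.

E=T; Q=T; M=T; H=F; K=F

K XOR M = F XOR T = True ✓
K XOR M XOR Q = F XOR T XOR T = False ✓
E XOR H XOR M = T XOR F XOR T = False ✓
E XOR H XOR Q = T XOR F XOR T = False ✓
H XOR M = F XOR T = True ✓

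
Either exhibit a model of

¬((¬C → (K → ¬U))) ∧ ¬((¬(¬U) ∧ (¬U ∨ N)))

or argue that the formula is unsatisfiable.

N: False; K: True; C: False; U: True

  ¬((¬C → (K → ¬U))) = True
    ¬C → (K → ¬U) = False
      ¬C = True
      K → ¬U = False
        ¬U = False
  ¬((¬(¬U) ∧ (¬U ∨ N))) = True
    ¬(¬U) ∧ (¬U ∨ N) = False
      ¬(¬U) = True
        ¬U = False
      ¬U ∨ N = False
        ¬U = False
Both conjuncts True, so the formula holds.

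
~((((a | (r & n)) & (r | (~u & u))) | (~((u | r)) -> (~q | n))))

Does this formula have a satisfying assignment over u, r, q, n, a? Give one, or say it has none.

u: False, r: False, q: True, n: False, a: True

  ~((((a | (r & n)) & (r | (~u & u))) | (~((u | r)) -> (~q | n)))) = True
    ((a | (r & n)) & (r | (~u & u))) | (~((u | r)) -> (~q | n)) = False
      (a | (r & n)) & (r | (~u & u)) = False
        a | (r & n) = True
          r & n = False
        r | (~u & u) = False
          ~u & u = False
            ~u = True
      ~((u | r)) -> (~q | n) = False
        ~((u | r)) = True
          u | r = False
        ~q | n = False
          ~q = False
The formula evaluates to True.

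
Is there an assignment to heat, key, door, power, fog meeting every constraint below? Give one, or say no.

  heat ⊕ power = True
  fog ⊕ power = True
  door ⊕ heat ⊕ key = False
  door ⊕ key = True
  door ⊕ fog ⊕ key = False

heat: True; key: False; door: True; power: False; fog: True

heat ⊕ power = T ⊕ F = True ✓
fog ⊕ power = T ⊕ F = True ✓
door ⊕ heat ⊕ key = T ⊕ T ⊕ F = False ✓
door ⊕ key = T ⊕ F = True ✓
door ⊕ fog ⊕ key = T ⊕ T ⊕ F = False ✓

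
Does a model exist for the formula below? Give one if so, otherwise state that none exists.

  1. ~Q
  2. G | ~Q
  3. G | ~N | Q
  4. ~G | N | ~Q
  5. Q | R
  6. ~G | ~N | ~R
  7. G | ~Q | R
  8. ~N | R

Q: False, N: False, G: False, R: True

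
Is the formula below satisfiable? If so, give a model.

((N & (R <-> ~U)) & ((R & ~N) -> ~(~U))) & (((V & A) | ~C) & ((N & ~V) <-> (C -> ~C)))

C = True; R = False; A = True; U = True; V = True; N = True

  (N & (R <-> ~U)) & ((R & ~N) -> ~(~U)) = True
    N & (R <-> ~U) = True
      R <-> ~U = True
        ~U = False
    (R & ~N) -> ~(~U) = True
      R & ~N = False
        ~N = False
      ~(~U) = True
        ~U = False
  ((V & A) | ~C) & ((N & ~V) <-> (C -> ~C)) = True
    (V & A) | ~C = True
      V & A = True
      ~C = False
    (N & ~V) <-> (C -> ~C) = True
      N & ~V = False
        ~V = False
      C -> ~C = False
        ~C = False
Both conjuncts True, so the formula holds.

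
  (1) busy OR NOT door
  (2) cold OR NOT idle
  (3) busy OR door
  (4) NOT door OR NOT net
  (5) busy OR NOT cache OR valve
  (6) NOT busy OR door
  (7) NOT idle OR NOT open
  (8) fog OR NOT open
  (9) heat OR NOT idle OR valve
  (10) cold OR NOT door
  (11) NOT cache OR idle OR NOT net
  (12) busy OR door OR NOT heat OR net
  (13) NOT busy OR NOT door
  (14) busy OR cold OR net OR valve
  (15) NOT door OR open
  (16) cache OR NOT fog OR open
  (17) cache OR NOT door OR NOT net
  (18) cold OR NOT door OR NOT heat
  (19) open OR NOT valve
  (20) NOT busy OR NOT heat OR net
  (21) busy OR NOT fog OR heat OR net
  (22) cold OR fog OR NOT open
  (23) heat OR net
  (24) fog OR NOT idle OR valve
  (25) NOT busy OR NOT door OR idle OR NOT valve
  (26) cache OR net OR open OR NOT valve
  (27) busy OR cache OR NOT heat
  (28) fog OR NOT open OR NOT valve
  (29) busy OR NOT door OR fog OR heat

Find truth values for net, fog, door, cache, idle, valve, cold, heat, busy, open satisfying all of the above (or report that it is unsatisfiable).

Unsatisfiable — no assignment works.

Case door = True:
  (busy OR NOT door) forces busy = True.
  Clause (NOT busy OR NOT door) is falsified — contradiction.
Case door = False:
  (busy OR door) forces busy = True.
  Clause (NOT busy OR door) is falsified — contradiction.
Both cases fail, so the formula is unsatisfiable.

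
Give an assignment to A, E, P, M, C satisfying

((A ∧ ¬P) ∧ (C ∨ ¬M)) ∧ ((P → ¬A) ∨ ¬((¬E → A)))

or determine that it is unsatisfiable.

A: True, E: False, P: False, M: False, C: False

  (A ∧ ¬P) ∧ (C ∨ ¬M) = True
    A ∧ ¬P = True
      ¬P = True
    C ∨ ¬M = True
      ¬M = True
  (P → ¬A) ∨ ¬((¬E → A)) = True
    P → ¬A = True
      ¬A = False
    ¬((¬E → A)) = False
      ¬E → A = True
        ¬E = True
Both conjuncts True, so the formula holds.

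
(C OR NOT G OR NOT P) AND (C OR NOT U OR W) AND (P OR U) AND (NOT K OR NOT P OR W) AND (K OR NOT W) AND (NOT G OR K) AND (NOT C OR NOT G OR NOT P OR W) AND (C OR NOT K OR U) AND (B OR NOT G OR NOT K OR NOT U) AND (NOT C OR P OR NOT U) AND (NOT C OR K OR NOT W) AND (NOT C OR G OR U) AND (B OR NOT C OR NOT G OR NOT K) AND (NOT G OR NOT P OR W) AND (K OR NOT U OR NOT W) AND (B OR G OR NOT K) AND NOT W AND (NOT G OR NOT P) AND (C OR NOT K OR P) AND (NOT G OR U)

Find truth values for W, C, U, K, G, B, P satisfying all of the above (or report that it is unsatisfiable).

Unit clause (NOT W) forces W = False.
Set C = True.
Set U = True.
  then (NOT C OR P OR NOT U) forces P = True.
  then (NOT G OR NOT P OR W) forces G = False.
  then (NOT K OR NOT P OR W) forces K = False.
Set B = True.
All clauses satisfied.

W = False, C = True, U = True, K = False, G = False, B = True, P = True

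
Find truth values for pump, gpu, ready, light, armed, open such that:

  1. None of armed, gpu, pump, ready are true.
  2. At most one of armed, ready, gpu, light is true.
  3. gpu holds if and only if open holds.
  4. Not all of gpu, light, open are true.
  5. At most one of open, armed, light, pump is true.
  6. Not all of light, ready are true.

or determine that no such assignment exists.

pump = False; gpu = False; ready = False; light = False; armed = False; open = False

  (1) {armed, gpu, pump, ready}: 0 true — none ✓
  (2) {armed, ready, gpu, light}: 0 true — at most one ✓
  (3) gpu=F, open=F — same ✓
  (4) {gpu, light, open}: 0/3 true — not all ✓
  (5) {open, armed, light, pump}: 0 true — at most one ✓
  (6) {light, ready}: 0/2 true — not all ✓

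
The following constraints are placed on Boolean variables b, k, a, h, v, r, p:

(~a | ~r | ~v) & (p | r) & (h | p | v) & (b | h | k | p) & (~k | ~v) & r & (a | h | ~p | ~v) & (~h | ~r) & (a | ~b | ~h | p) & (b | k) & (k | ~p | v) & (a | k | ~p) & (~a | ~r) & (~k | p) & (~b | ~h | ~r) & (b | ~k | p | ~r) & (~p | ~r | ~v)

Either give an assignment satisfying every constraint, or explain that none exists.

b: True, k: True, a: False, h: False, v: False, r: True, p: True

Unit clause (r) forces r = True.
In (~h | ~r) only ~h is left, so h = False.
In (~a | ~r) only ~a is left, so a = False.
Set b = True.
Set k = True.
  then (~k | ~v) forces v = False.
  then (~k | p) forces p = True.
All clauses satisfied.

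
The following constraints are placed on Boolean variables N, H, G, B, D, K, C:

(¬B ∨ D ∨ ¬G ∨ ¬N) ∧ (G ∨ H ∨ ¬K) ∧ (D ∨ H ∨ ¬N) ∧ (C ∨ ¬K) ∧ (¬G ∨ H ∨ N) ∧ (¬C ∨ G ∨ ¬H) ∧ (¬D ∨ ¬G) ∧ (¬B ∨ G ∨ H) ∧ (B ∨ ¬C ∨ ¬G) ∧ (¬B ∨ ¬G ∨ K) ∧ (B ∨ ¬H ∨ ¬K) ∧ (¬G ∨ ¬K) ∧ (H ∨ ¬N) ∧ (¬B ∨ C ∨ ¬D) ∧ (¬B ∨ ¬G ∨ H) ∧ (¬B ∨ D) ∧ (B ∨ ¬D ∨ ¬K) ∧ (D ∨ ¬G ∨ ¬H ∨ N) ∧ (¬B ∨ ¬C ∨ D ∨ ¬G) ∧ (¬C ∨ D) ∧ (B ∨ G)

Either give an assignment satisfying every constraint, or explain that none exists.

N = True, H = True, G = True, B = False, D = False, K = False, C = False

Set N = True.
  then (H ∨ ¬N) forces H = True.
Set G = True.
  then (¬D ∨ ¬G) forces D = False.
  then (¬G ∨ ¬K) forces K = False.
  then (¬B ∨ D) forces B = False.
  then (¬C ∨ D) forces C = False.
All clauses satisfied.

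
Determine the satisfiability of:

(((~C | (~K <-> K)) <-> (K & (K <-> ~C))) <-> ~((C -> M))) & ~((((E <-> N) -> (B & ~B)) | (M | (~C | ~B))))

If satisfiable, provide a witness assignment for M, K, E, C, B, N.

M: False, K: False, E: True, C: True, B: True, N: True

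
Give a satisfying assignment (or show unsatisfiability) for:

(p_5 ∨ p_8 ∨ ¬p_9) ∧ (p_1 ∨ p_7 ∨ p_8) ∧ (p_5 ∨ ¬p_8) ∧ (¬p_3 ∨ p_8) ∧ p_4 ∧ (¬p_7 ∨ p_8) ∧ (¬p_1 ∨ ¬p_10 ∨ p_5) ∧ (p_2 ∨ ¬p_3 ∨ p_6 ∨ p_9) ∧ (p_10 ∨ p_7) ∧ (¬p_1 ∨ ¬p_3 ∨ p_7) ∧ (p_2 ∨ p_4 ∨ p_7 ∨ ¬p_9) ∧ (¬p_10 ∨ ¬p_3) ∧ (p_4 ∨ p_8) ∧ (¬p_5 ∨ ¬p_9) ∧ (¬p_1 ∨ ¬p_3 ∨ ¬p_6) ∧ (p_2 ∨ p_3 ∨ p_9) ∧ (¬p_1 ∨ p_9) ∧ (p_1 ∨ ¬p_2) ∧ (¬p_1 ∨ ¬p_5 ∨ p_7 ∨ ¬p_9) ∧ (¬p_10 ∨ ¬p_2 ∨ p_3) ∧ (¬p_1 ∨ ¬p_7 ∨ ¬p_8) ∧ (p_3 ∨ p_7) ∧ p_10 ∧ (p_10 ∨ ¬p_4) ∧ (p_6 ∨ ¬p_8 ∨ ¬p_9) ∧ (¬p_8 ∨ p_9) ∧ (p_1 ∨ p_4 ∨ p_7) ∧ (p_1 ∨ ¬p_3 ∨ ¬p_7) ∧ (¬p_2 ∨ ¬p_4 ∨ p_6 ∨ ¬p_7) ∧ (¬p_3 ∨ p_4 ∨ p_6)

The formula is unsatisfiable.

Case p_4 = True:
  (p_10) forces p_10 = True.
  (¬p_10 ∨ ¬p_3) forces p_3 = False.
  (¬p_10 ∨ ¬p_2 ∨ p_3) forces p_2 = False.
  (p_2 ∨ p_3 ∨ p_9) forces p_9 = True.
  (¬p_5 ∨ ¬p_9) forces p_5 = False.
  (p_5 ∨ p_8 ∨ ¬p_9) forces p_8 = True.
  Clause (p_5 ∨ ¬p_8) is falsified — contradiction.
Case p_4 = False:
  Clause (p_4) is falsified — contradiction.
Both cases fail, so the formula is unsatisfiable.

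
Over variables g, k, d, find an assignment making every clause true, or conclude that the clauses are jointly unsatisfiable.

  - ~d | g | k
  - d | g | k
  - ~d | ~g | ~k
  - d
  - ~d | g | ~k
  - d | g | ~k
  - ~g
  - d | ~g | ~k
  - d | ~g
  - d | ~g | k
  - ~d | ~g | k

Case g = True:
  Clause (~g) is falsified — contradiction.
Case g = False:
  (d) forces d = True.
  (~d | g | k) forces k = True.
  Clause (~d | g | ~k) is falsified — contradiction.
Both cases fail, so the formula is unsatisfiable.

Unsatisfiable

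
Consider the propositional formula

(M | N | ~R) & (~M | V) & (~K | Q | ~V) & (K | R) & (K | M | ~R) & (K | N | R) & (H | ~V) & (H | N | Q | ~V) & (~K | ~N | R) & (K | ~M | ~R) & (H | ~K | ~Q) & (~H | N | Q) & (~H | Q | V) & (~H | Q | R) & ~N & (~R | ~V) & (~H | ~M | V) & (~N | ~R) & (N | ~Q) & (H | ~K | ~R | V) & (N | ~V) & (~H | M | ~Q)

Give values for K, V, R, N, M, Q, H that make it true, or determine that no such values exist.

K = True, V = False, R = False, N = False, M = False, Q = False, H = False

Unit clause (~N) forces N = False.
In (N | ~Q) only ~Q is left, so Q = False.
In (N | ~V) only ~V is left, so V = False.
In (~M | V) only ~M is left, so M = False.
In (~H | N | Q) only ~H is left, so H = False.
In (M | N | ~R) only ~R is left, so R = False.
In (K | R) only K is left, so K = True.
All clauses satisfied.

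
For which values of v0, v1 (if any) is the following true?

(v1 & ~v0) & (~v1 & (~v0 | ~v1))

Unsatisfiable

Case v1 = True: the conjunct ~v1 is False.
Case v1 = False: the conjunct v1 is False.
Both cases fail — unsatisfiable.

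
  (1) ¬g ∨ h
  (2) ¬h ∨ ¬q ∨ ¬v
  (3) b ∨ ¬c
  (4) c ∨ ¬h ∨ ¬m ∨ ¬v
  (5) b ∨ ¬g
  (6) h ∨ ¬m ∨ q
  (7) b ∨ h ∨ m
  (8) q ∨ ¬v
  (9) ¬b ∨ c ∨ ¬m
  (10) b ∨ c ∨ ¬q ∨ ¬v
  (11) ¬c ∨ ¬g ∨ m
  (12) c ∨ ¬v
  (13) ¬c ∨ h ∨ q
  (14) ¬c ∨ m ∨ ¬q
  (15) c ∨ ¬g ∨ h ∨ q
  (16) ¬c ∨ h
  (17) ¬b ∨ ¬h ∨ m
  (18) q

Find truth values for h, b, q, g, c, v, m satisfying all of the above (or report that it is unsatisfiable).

h=F, b=T, q=T, g=F, c=F, v=F, m=F

Unit clause (q) forces q = True.
Set h = False.
  then (¬g ∨ h) forces g = False.
  then (¬c ∨ h) forces c = False.
  then (c ∨ ¬v) forces v = False.
Set b = True.
  then (¬b ∨ c ∨ ¬m) forces m = False.
All clauses satisfied.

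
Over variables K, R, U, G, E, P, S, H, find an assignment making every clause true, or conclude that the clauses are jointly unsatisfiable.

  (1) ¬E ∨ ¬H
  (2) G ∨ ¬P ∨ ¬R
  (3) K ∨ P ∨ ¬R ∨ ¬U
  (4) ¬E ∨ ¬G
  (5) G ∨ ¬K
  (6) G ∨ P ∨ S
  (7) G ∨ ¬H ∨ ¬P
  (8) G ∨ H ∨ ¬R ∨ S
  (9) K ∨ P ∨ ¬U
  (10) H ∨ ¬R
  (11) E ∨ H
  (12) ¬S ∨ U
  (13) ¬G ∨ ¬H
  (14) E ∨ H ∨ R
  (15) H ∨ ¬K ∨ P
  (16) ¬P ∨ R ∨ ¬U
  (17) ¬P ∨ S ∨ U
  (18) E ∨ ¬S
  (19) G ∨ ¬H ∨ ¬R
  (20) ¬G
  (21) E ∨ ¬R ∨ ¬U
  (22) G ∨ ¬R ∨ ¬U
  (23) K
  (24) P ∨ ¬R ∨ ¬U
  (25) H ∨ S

Unsatisfiable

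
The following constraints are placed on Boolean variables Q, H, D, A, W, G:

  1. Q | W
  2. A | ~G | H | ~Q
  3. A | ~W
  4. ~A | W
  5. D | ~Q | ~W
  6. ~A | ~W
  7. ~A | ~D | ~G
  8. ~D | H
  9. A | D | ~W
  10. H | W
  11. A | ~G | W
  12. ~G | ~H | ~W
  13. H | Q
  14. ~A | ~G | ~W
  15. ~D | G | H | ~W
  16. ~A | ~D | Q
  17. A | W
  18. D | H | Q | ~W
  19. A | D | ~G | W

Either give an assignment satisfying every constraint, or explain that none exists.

No satisfying assignment exists.

Case A = True:
  (~A | W) forces W = True.
  Clause (~A | ~W) is falsified — contradiction.
Case A = False:
  (A | ~W) forces W = False.
  Clause (A | W) is falsified — contradiction.
Both cases fail, so the formula is unsatisfiable.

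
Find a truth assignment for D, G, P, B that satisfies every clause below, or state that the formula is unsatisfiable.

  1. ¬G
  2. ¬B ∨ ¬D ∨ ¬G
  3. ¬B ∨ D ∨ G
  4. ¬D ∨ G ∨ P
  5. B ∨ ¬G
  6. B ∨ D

D=T; G=F; P=T; B=T

Unit clause (¬G) forces G = False.
Try D = False:
  (¬B ∨ D ∨ G) forces B = False.
  clause (B ∨ D) is falsified — backtrack.
So D = True.
  then (¬D ∨ G ∨ P) forces P = True.
Set B = True.
Check each clause:
  (¬G): ¬G holds.
  (¬B ∨ ¬D ∨ ¬G): ¬G holds.
  (¬B ∨ D ∨ G): D holds.
  (¬D ∨ G ∨ P): P holds.
  (B ∨ ¬G): B holds.
  (B ∨ D): B holds.
All clauses satisfied.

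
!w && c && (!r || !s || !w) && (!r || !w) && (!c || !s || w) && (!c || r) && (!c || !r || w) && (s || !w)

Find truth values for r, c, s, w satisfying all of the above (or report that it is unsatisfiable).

Case c = True:
  (!w) forces w = False.
  (!c || !s || w) forces s = False.
  (!c || r) forces r = True.
  Clause (!c || !r || w) is falsified — contradiction.
Case c = False:
  Clause (c) is falsified — contradiction.
Both cases fail, so the formula is unsatisfiable.

UNSATISFIABLE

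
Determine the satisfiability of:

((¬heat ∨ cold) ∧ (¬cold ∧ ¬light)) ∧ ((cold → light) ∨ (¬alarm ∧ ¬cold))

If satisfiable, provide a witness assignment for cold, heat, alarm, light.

cold: False, heat: False, alarm: True, light: False

  (¬heat ∨ cold) ∧ (¬cold ∧ ¬light) = True
    ¬heat ∨ cold = True
      ¬heat = True
    ¬cold ∧ ¬light = True
      ¬cold = True
      ¬light = True
  (cold → light) ∨ (¬alarm ∧ ¬cold) = True
    cold → light = True
    ¬alarm ∧ ¬cold = False
      ¬alarm = False
      ¬cold = True
Both conjuncts True, so the formula holds.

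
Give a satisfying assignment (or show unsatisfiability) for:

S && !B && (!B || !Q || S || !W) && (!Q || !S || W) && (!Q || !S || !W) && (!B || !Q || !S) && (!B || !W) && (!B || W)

B = False; Q = False; W = True; S = True

Unit clause (S) forces S = True.
Unit clause (!B) forces B = False.
Try Q = True:
  (!Q || !S || W) forces W = True.
  clause (!Q || !S || !W) is falsified — backtrack.
So Q = False.
Set W = True.
Check each clause:
  (S): S holds.
  (!B): !B holds.
  (!B || !Q || S || !W): !B holds.
  (!Q || !S || W): !Q holds.
  (!Q || !S || !W): !Q holds.
  (!B || !Q || !S): !B holds.
  (!B || !W): !B holds.
  (!B || W): !B holds.
All clauses satisfied.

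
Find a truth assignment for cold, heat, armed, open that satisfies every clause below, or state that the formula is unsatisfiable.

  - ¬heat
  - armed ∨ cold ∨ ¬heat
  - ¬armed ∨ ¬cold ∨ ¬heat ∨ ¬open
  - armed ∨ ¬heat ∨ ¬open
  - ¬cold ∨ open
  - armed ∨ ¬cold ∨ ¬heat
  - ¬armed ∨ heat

cold=T; heat=F; armed=F; open=T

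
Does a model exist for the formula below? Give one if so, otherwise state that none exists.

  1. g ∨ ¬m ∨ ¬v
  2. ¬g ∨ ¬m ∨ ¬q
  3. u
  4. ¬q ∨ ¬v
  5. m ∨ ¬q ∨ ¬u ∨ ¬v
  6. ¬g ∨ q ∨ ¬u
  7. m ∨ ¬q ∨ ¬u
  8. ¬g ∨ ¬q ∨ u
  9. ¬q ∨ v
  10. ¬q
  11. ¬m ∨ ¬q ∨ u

q = False, g = False, m = False, v = False, u = True

Unit clause (u) forces u = True.
Unit clause (¬q) forces q = False.
In (¬g ∨ q ∨ ¬u) only ¬g is left, so g = False.
Set m = False.
Set v = False.
All clauses satisfied.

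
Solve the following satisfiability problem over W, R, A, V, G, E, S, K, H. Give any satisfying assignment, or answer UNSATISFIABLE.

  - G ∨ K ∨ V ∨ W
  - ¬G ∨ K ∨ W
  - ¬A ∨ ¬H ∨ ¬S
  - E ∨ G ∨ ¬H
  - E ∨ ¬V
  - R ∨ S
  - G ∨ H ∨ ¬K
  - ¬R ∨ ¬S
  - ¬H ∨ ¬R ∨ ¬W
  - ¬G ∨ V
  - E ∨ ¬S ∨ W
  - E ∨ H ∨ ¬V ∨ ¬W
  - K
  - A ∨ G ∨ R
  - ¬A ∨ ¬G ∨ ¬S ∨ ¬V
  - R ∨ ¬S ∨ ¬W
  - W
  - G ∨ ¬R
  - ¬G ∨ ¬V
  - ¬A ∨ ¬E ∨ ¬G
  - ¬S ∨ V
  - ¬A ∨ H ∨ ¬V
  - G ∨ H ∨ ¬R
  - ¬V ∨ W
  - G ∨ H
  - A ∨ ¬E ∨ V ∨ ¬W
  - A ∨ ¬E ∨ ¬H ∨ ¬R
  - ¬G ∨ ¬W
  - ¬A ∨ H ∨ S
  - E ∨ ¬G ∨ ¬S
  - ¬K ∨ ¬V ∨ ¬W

Case W = True:
  (K) forces K = True.
  (¬G ∨ ¬W) forces G = False.
  (G ∨ H ∨ ¬K) forces H = True.
  (E ∨ G ∨ ¬H) forces E = True.
  (¬H ∨ ¬R ∨ ¬W) forces R = False.
  (R ∨ S) forces S = True.
  Clause (R ∨ ¬S ∨ ¬W) is falsified — contradiction.
Case W = False:
  Clause (W) is falsified — contradiction.
Both cases fail, so the formula is unsatisfiable.

Unsatisfiable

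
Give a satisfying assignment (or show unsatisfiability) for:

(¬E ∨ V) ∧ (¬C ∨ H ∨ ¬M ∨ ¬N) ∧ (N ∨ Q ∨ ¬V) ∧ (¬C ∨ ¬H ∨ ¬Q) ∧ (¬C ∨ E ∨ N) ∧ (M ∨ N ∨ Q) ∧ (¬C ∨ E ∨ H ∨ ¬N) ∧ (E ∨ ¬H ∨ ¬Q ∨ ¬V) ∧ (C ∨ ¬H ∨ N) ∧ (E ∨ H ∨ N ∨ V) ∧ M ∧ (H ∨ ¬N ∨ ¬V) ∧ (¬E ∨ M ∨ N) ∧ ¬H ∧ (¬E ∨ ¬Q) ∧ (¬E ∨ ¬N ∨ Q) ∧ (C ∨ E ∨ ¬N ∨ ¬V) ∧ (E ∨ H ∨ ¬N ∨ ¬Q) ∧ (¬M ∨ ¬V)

M = True, E = False, C = False, H = False, N = True, V = False, Q = False

Unit clause (M) forces M = True.
Unit clause (¬H) forces H = False.
In (¬M ∨ ¬V) only ¬V is left, so V = False.
In (¬E ∨ V) only ¬E is left, so E = False.
In (E ∨ H ∨ N ∨ V) only N is left, so N = True.
In (E ∨ H ∨ ¬N ∨ ¬Q) only ¬Q is left, so Q = False.
In (¬C ∨ H ∨ ¬M ∨ ¬N) only ¬C is left, so C = False.
All clauses satisfied.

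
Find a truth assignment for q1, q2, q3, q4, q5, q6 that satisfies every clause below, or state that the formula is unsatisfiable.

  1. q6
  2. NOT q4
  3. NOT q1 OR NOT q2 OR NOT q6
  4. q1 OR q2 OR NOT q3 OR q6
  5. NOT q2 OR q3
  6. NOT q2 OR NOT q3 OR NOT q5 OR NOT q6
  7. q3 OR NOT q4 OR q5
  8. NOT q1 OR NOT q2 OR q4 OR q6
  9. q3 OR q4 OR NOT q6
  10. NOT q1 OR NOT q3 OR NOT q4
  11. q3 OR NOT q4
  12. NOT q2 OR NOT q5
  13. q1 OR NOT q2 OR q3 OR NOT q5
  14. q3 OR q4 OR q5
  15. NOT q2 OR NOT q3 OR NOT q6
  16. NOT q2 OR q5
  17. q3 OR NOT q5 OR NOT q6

q1 = True; q2 = False; q3 = True; q4 = False; q5 = False; q6 = True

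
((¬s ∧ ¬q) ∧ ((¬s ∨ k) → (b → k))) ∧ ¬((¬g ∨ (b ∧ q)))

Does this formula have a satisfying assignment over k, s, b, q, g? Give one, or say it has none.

k = False; s = False; b = False; q = False; g = True

  (¬s ∧ ¬q) ∧ ((¬s ∨ k) → (b → k)) = True
    ¬s ∧ ¬q = True
      ¬s = True
      ¬q = True
    (¬s ∨ k) → (b → k) = True
      ¬s ∨ k = True
        ¬s = True
      b → k = True
  ¬((¬g ∨ (b ∧ q))) = True
    ¬g ∨ (b ∧ q) = False
      ¬g = False
      b ∧ q = False
Both conjuncts True, so the formula holds.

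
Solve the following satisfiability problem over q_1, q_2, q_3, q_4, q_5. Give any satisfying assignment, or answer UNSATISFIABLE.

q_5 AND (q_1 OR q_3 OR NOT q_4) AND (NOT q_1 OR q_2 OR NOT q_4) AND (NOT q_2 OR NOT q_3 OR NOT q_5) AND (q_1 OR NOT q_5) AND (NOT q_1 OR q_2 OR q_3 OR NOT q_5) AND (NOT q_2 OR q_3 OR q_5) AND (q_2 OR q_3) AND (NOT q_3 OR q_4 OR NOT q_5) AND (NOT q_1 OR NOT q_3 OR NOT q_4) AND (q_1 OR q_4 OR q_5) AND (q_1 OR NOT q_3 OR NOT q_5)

q_1=T; q_2=T; q_3=F; q_4=T; q_5=T

Unit clause (q_5) forces q_5 = True.
In (q_1 OR NOT q_5) only q_1 is left, so q_1 = True.
Try q_2 = False:
  (NOT q_1 OR q_2 OR NOT q_4) forces q_4 = False.
  (NOT q_1 OR q_2 OR q_3 OR NOT q_5) forces q_3 = True.
  clause (NOT q_3 OR q_4 OR NOT q_5) is falsified — backtrack.
So q_2 = True.
  then (NOT q_2 OR NOT q_3 OR NOT q_5) forces q_3 = False.
Set q_4 = True.
All clauses satisfied.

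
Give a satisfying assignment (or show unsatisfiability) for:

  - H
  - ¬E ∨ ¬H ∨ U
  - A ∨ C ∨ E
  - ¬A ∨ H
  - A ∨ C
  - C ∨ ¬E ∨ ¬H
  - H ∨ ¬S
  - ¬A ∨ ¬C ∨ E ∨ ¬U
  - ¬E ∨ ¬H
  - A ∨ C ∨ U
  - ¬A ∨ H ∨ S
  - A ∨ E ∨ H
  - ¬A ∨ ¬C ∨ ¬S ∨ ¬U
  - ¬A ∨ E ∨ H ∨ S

Unit clause (H) forces H = True.
In (¬E ∨ ¬H) only ¬E is left, so E = False.
Set C = False.
  then (A ∨ C ∨ E) forces A = True.
Set U = True.
Set S = False.
All clauses satisfied.

C=F, U=T, S=F, E=F, A=T, H=T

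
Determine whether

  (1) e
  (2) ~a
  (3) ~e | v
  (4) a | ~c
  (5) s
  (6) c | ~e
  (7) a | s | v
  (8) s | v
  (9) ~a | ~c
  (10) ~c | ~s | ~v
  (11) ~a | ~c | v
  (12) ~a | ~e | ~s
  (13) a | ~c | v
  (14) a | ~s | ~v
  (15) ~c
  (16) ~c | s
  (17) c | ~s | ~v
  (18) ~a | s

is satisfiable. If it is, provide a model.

No satisfying assignment exists.

Case c = True:
  Clause (~c) is falsified — contradiction.
Case c = False:
  (e) forces e = True.
  Clause (c | ~e) is falsified — contradiction.
Both cases fail, so the formula is unsatisfiable.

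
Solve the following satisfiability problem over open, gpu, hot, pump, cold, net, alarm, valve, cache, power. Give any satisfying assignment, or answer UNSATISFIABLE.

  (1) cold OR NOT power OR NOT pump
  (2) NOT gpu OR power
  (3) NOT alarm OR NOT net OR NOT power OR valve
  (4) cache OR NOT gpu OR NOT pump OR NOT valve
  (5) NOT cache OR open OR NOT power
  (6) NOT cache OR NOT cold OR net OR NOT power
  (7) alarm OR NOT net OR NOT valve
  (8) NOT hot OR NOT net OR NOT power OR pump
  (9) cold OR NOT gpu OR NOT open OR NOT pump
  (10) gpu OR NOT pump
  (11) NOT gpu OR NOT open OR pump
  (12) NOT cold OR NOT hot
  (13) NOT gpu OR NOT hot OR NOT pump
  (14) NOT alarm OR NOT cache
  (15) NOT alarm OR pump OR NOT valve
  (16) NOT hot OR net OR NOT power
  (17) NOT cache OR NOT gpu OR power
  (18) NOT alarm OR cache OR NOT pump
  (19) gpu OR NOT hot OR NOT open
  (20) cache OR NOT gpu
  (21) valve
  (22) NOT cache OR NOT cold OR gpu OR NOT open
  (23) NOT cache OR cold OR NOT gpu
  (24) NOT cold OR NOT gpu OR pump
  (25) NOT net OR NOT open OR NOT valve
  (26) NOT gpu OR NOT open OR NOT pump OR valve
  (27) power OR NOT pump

Unit clause (valve) forces valve = True.
Set open = False.
Try gpu = True:
  (NOT gpu OR power) forces power = True.
  (NOT cache OR open OR NOT power) forces cache = False.
  clause (cache OR NOT gpu) is falsified — backtrack.
So gpu = False.
  then (gpu OR NOT pump) forces pump = False.
  then (NOT alarm OR pump OR NOT valve) forces alarm = False.
  then (alarm OR NOT net OR NOT valve) forces net = False.
Set hot = False.
Set cold = False.
Set cache = False.
Set power = False.
All clauses satisfied.

open: False, gpu: False, hot: False, pump: False, cold: False, net: False, alarm: False, valve: True, cache: False, power: False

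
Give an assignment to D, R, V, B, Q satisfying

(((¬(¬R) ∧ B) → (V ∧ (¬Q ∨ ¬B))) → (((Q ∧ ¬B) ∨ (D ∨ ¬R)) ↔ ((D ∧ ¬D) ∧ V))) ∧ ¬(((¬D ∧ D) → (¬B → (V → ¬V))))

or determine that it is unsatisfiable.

The formula is unsatisfiable.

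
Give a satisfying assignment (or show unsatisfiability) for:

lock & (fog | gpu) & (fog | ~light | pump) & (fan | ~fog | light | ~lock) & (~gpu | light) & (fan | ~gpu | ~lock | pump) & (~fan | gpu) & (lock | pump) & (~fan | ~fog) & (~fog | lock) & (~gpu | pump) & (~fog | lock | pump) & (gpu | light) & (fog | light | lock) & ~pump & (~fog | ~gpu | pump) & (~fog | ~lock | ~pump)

Unit clause (lock) forces lock = True.
Unit clause (~pump) forces pump = False.
In (~gpu | pump) only ~gpu is left, so gpu = False.
In (gpu | light) only light is left, so light = True.
In (fog | gpu) only fog is left, so fog = True.
In (~fan | gpu) only ~fan is left, so fan = False.
All clauses satisfied.

gpu: False; fan: False; lock: True; fog: True; pump: False; light: True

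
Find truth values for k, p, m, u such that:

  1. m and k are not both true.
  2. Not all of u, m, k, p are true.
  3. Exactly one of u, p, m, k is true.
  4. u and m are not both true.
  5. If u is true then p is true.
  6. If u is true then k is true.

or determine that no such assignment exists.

k: False; p: True; m: False; u: False

  (1) m=F, k=F — not both ✓
  (2) {u, m, k, p}: 1/4 true — not all ✓
  (3) {u, p, m, k}: 1 true — exactly one ✓
  (4) u=F, m=F — not both ✓
  (5) u=F ⇒ p: vacuous ✓
  (6) u=F ⇒ k: vacuous ✓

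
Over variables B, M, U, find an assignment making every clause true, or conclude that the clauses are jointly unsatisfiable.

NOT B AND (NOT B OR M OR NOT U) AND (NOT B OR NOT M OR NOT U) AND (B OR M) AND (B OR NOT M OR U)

Unit clause (NOT B) forces B = False.
In (B OR M) only M is left, so M = True.
In (B OR NOT M OR U) only U is left, so U = True.
All clauses satisfied.

B = False; M = True; U = True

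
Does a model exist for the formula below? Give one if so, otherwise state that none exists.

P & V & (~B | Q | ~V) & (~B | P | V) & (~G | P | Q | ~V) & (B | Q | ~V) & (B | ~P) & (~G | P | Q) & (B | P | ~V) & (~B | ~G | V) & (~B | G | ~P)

Unit clause (P) forces P = True.
Unit clause (V) forces V = True.
In (B | ~P) only B is left, so B = True.
In (~B | G | ~P) only G is left, so G = True.
In (~B | Q | ~V) only Q is left, so Q = True.
All clauses satisfied.

Q = True, P = True, V = True, B = True, G = True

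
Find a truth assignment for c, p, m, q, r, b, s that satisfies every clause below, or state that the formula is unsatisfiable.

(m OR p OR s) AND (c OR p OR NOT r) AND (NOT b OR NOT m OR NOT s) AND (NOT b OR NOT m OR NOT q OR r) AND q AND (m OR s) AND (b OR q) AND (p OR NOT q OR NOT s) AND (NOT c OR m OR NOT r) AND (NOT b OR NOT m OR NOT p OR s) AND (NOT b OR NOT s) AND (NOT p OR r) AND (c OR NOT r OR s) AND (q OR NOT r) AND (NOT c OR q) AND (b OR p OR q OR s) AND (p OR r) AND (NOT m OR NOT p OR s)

c=F, p=T, m=F, q=T, r=T, b=F, s=T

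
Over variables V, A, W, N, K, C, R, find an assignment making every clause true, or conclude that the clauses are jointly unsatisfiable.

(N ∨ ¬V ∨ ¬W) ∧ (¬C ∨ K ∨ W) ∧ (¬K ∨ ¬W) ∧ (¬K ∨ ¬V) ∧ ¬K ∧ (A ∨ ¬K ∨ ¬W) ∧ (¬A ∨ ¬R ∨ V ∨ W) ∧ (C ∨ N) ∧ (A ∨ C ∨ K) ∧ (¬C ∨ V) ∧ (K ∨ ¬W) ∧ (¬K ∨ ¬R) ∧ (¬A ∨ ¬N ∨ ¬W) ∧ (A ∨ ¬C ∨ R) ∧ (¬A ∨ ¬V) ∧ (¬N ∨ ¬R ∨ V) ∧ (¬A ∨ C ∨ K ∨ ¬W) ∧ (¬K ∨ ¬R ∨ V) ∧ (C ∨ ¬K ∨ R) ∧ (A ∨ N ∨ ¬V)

V=F, A=T, W=F, N=T, K=F, C=F, R=F

Unit clause (¬K) forces K = False.
In (K ∨ ¬W) only ¬W is left, so W = False.
In (¬C ∨ K ∨ W) only ¬C is left, so C = False.
In (C ∨ N) only N is left, so N = True.
In (A ∨ C ∨ K) only A is left, so A = True.
In (¬A ∨ ¬V) only ¬V is left, so V = False.
In (¬N ∨ ¬R ∨ V) only ¬R is left, so R = False.
All clauses satisfied.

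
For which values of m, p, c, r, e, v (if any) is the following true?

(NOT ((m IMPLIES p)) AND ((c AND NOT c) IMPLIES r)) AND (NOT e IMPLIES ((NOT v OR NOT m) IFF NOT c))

m: True, p: False, c: False, r: True, e: True, v: True

  NOT ((m IMPLIES p)) AND ((c AND NOT c) IMPLIES r) = True
    NOT ((m IMPLIES p)) = True
      m IMPLIES p = False
    (c AND NOT c) IMPLIES r = True
      c AND NOT c = False
        NOT c = True
  NOT e IMPLIES ((NOT v OR NOT m) IFF NOT c) = True
    NOT e = False
    (NOT v OR NOT m) IFF NOT c = False
      NOT v OR NOT m = False
        NOT v = False
        NOT m = False
      NOT c = True
Both conjuncts True, so the formula holds.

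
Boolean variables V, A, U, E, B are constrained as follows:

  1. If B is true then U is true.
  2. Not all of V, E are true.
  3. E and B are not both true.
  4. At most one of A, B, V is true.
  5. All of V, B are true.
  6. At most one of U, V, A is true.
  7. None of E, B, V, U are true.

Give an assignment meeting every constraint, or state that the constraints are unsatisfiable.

Unsatisfiable

Case V = True:
  Constraint (7) is violated (V=T) — contradiction.
Case V = False:
  Constraint (5) is violated (V=F) — contradiction.
Both cases fail — unsatisfiable.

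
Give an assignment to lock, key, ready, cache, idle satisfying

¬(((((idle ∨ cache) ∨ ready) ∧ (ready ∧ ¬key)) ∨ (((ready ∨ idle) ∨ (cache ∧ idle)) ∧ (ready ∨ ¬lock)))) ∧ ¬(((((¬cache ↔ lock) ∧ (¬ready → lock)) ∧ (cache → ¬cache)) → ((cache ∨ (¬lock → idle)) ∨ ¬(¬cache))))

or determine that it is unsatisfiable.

The conjunct ¬(((((¬cache ↔ lock) ∧ (¬ready → lock)) ∧ (cache → ¬cache)) → ((cache ∨ (¬lock → idle)) ∨ ¬(¬cache)))) is unsatisfiable on its own:
  cache = True: this becomes ¬((False → True)) = False.
  cache = False: simplifies to ¬(((lock ∧ (¬ready → lock)) → (¬lock → idle))).
    lock = True: this becomes ¬((True → True)) = False.
    lock = False: this becomes ¬((False → idle)) = False.
So the whole conjunction is unsatisfiable.

The formula is unsatisfiable.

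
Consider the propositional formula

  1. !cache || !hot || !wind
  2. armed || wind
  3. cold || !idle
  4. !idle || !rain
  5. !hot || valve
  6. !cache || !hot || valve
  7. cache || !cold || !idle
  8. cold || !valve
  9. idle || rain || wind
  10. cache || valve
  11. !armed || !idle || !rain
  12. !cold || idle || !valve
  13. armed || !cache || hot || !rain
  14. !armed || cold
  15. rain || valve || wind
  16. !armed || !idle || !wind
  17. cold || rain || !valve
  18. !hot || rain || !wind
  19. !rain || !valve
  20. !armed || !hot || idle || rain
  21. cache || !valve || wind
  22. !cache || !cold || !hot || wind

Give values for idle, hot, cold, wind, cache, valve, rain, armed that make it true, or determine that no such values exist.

Set idle = False.
Set hot = False.
Set cold = True.
  then (!cold || idle || !valve) forces valve = False.
  then (cache || valve) forces cache = True.
Set wind = True.
Set rain = False.
Set armed = False.
All clauses satisfied.

idle=F, hot=F, cold=T, wind=T, cache=T, valve=F, rain=F, armed=F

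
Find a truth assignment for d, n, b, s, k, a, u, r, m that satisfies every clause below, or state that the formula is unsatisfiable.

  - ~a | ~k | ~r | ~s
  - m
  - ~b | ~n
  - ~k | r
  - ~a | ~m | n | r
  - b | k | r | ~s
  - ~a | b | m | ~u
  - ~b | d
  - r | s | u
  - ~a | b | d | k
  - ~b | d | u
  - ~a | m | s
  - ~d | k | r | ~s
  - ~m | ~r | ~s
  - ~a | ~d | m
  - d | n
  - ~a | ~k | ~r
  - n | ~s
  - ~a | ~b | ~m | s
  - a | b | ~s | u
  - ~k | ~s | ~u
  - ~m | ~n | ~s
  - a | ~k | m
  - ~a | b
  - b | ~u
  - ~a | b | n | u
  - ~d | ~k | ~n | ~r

d = True, n = False, b = False, s = False, k = True, a = False, u = False, r = True, m = True

Unit clause (m) forces m = True.
Set d = True.
Set n = False.
  then (n | ~s) forces s = False.
Set b = False.
  then (~a | b) forces a = False.
  then (b | ~u) forces u = False.
  then (r | s | u) forces r = True.
Set k = True.
All clauses satisfied.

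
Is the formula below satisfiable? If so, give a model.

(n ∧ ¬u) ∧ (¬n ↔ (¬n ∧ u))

u=F; n=T

  n ∧ ¬u = True
    ¬u = True
  ¬n ↔ (¬n ∧ u) = True
    ¬n = False
    ¬n ∧ u = False
      ¬n = False
Both conjuncts True, so the formula holds.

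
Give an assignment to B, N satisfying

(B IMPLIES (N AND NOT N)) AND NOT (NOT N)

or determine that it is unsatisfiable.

B: False; N: True

  B IMPLIES (N AND NOT N) = True
    N AND NOT N = False
      NOT N = False
  NOT (NOT N) = True
    NOT N = False
Both conjuncts True, so the formula holds.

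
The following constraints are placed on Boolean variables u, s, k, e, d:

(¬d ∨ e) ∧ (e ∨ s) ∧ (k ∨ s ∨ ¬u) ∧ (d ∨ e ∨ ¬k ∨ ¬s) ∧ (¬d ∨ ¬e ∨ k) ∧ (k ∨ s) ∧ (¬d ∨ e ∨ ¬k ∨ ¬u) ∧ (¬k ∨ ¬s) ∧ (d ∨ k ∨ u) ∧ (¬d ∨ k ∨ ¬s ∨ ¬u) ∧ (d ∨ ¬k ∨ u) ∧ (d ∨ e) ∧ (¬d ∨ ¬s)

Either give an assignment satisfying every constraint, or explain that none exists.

Set u = False.
Set s = False.
  then (e ∨ s) forces e = True.
  then (k ∨ s) forces k = True.
  then (d ∨ ¬k ∨ u) forces d = True.
All clauses satisfied.

u = False, s = False, k = True, e = True, d = True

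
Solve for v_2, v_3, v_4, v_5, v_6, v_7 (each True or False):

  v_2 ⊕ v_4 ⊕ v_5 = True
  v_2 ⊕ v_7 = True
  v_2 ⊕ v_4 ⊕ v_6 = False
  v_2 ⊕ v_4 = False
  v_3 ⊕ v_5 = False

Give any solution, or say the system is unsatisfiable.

v_2 = False; v_3 = True; v_4 = False; v_5 = True; v_6 = False; v_7 = True

v_2 ⊕ v_4 ⊕ v_5 = F ⊕ F ⊕ T = True ✓
v_2 ⊕ v_7 = F ⊕ T = True ✓
v_2 ⊕ v_4 ⊕ v_6 = F ⊕ F ⊕ F = False ✓
v_2 ⊕ v_4 = F ⊕ F = False ✓
v_3 ⊕ v_5 = T ⊕ T = False ✓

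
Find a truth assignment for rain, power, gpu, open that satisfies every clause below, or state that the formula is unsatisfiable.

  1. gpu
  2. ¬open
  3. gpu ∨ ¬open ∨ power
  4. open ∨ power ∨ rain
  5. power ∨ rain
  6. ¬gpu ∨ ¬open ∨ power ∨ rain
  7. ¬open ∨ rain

rain: True, power: False, gpu: True, open: False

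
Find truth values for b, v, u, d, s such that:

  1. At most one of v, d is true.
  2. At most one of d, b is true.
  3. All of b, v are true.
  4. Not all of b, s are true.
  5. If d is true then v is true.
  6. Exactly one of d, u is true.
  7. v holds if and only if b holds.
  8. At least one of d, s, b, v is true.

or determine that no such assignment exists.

b=T, v=T, u=T, d=F, s=F

  (1) {v, d}: 1 true — at most one ✓
  (2) {d, b}: 1 true — at most one ✓
  (3) {b, v}: all 2 true ✓
  (4) {b, s}: 1/2 true — not all ✓
  (5) d=F ⇒ v: vacuous ✓
  (6) {d, u}: 1 true — exactly one ✓
  (7) v=T, b=T — same ✓
  (8) {d, s, b, v}: 2 true — at least one ✓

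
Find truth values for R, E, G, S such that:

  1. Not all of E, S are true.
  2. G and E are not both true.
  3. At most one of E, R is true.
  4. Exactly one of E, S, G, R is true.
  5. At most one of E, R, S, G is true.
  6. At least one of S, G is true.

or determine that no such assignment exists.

R: False, E: False, G: False, S: True

  (1) {E, S}: 1/2 true — not all ✓
  (2) G=F, E=F — not both ✓
  (3) {E, R}: 0 true — at most one ✓
  (4) {E, S, G, R}: 1 true — exactly one ✓
  (5) {E, R, S, G}: 1 true — at most one ✓
  (6) {S, G}: 1 true — at least one ✓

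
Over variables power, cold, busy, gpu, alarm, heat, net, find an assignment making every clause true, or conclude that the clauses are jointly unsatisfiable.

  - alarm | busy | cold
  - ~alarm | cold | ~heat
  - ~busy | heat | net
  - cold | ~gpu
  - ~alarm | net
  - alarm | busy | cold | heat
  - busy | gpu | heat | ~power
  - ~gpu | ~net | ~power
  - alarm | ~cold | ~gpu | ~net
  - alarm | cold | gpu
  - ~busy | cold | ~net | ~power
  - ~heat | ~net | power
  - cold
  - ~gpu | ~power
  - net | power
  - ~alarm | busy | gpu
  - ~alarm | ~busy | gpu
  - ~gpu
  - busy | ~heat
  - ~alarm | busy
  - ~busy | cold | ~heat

Unit clause (cold) forces cold = True.
Unit clause (~gpu) forces gpu = False.
Set power = True.
Try busy = False:
  (busy | gpu | heat | ~power) forces heat = True.
  clause (busy | ~heat) is falsified — backtrack.
So busy = True.
  then (~alarm | ~busy | gpu) forces alarm = False.
Set heat = False.
  then (~busy | heat | net) forces net = True.
All clauses satisfied.

power = True; cold = True; busy = True; gpu = False; alarm = False; heat = False; net = True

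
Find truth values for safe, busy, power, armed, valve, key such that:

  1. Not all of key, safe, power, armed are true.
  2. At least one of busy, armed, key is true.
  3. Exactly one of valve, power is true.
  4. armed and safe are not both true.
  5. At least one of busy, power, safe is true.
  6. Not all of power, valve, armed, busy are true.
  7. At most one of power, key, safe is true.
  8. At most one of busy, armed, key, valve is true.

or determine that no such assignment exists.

safe: False, busy: False, power: True, armed: True, valve: False, key: False

  (1) {key, safe, power, armed}: 2/4 true — not all ✓
  (2) {busy, armed, key}: 1 true — at least one ✓
  (3) {valve, power}: 1 true — exactly one ✓
  (4) armed=T, safe=F — not both ✓
  (5) {busy, power, safe}: 1 true — at least one ✓
  (6) {power, valve, armed, busy}: 2/4 true — not all ✓
  (7) {power, key, safe}: 1 true — at most one ✓
  (8) {busy, armed, key, valve}: 1 true — at most one ✓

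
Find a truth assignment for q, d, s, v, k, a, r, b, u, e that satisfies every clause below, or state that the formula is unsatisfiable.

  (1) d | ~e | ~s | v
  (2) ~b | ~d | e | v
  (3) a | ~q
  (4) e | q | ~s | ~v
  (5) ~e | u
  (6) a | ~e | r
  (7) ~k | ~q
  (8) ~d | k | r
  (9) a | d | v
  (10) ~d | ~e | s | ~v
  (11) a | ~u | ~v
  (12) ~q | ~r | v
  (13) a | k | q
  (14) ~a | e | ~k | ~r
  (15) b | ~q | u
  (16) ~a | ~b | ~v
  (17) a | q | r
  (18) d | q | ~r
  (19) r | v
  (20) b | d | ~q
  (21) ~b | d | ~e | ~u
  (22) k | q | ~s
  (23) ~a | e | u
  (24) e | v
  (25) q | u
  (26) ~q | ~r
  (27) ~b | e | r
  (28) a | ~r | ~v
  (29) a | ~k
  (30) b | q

q = False, d = True, s = False, v = False, k = True, a = True, r = True, b = True, u = True, e = True

Set q = False.
  then (q | u) forces u = True.
  then (b | q) forces b = True.
Try d = False:
  (d | q | ~r) forces r = False.
  (a | q | r) forces a = True.
  (~a | ~b | ~v) forces v = False.
  clause (r | v) is falsified — backtrack.
So d = True.
Set s = False.
Try v = True:
  (~d | ~e | s | ~v) forces e = False.
  (a | ~u | ~v) forces a = True.
  clause (~a | ~b | ~v) is falsified — backtrack.
So v = False.
  then (~b | ~d | e | v) forces e = True.
  then (r | v) forces r = True.
Set k = True.
  then (a | ~k) forces a = True.
All clauses satisfied.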